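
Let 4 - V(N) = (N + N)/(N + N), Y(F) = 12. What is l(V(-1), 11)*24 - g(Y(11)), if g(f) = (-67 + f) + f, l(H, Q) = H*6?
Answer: 475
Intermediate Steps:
V(N) = 3 (V(N) = 4 - (N + N)/(N + N) = 4 - 2*N/(2*N) = 4 - 2*N*1/(2*N) = 4 - 1*1 = 4 - 1 = 3)
l(H, Q) = 6*H
g(f) = -67 + 2*f
l(V(-1), 11)*24 - g(Y(11)) = (6*3)*24 - (-67 + 2*12) = 18*24 - (-67 + 24) = 432 - 1*(-43) = 432 + 43 = 475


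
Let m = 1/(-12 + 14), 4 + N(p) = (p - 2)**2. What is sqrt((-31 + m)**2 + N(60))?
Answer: 131/2 ≈ 65.500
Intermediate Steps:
N(p) = -4 + (-2 + p)**2 (N(p) = -4 + (p - 2)**2 = -4 + (-2 + p)**2)
m = 1/2 ≈ 0.50000
sqrt((-31 + m)**2 + N(60)) = sqrt((-31 + 1/2)**2 + 60*(-4 + 60)) = sqrt((-61/2)**2 + 60*56) = sqrt(3721/4 + 3360) = sqrt(17161/4) = 131/2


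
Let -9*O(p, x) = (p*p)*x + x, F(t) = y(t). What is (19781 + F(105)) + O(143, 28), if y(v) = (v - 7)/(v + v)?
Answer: -1972834/45 ≈ -43841.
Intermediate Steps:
y(v) = (-7 + v)/(2*v) (y(v) = (-7 + v)/((2*v)) = (-7 + v)*(1/(2*v)) = (-7 + v)/(2*v))
F(t) = (-7 + t)/(2*t)
O(p, x) = -x/9 - x*p²/9 (O(p, x) = -((p*p)*x + x)/9 = -(p²*x + x)/9 = -(x*p² + x)/9 = -(x + x*p²)/9 = -x/9 - x*p²/9)
(19781 + F(105)) + O(143, 28) = (19781 + (½)*(-7 + 105)/105) - ⅑*28*(1 + 143²) = (19781 + (½)*(1/105)*98) - ⅑*28*(1 + 20449) = (19781 + 7/15) - ⅑*28*20450 = 296722/15 - 572600/9 = -1972834/45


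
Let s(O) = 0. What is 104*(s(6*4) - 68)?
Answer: -7072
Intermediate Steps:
104*(s(6*4) - 68) = 104*(0 - 68) = 104*(-68) = -7072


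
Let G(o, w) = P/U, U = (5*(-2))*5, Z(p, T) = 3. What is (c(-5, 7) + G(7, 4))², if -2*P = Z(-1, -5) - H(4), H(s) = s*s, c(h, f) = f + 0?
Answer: 471969/10000 ≈ 47.197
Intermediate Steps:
c(h, f) = f
U = -50 (U = -10*5 = -50)
H(s) = s²
P = 13/2 (P = -(3 - 1*4²)/2 = -(3 - 1*16)/2 = -(3 - 16)/2 = -½*(-13) = 13/2 ≈ 6.5000)
G(o, w) = -13/100 (G(o, w) = (13/2)/(-50) = (13/2)*(-1/50) = -13/100)
(c(-5, 7) + G(7, 4))² = (7 - 13/100)² = (687/100)² = 471969/10000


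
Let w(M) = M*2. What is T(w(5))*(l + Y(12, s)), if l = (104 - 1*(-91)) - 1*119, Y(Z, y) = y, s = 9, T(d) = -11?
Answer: -935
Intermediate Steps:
w(M) = 2*M
l = 76 (l = (104 + 91) - 119 = 195 - 119 = 76)
T(w(5))*(l + Y(12, s)) = -11*(76 + 9) = -11*85 = -935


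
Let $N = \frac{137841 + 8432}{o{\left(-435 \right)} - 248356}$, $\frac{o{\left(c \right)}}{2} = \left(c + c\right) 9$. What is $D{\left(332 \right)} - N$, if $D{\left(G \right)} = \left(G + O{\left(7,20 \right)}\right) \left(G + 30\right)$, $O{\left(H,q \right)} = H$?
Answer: $\frac{32399661761}{264016} \approx 1.2272 \cdot 10^{5}$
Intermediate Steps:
$o{\left(c \right)} = 36 c$ ($o{\left(c \right)} = 2 \left(c + c\right) 9 = 2 \cdot 2 c 9 = 2 \cdot 18 c = 36 c$)
$D{\left(G \right)} = \left(7 + G\right) \left(30 + G\right)$ ($D{\left(G \right)} = \left(G + 7\right) \left(G + 30\right) = \left(7 + G\right) \left(30 + G\right)$)
$N = - \frac{146273}{264016}$ ($N = \frac{137841 + 8432}{36 \left(-435\right) - 248356} = \frac{146273}{-15660 - 248356} = \frac{146273}{-264016} = 146273 \left(- \frac{1}{264016}\right) = - \frac{146273}{264016} \approx -0.55403$)
$D{\left(332 \right)} - N = \left(210 + 332^{2} + 37 \cdot 332\right) - - \frac{146273}{264016} = \left(210 + 110224 + 12284\right) + \frac{146273}{264016} = 122718 + \frac{146273}{264016} = \frac{32399661761}{264016}$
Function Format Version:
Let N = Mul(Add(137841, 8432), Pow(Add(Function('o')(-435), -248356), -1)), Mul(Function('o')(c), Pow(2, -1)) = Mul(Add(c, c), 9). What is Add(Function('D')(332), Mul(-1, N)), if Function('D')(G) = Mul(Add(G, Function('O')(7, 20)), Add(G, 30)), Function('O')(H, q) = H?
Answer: Rational(32399661761, 264016) ≈ 1.2272e+5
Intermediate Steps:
Function('o')(c) = Mul(36, c) (Function('o')(c) = Mul(2, Mul(Add(c, c), 9)) = Mul(2, Mul(Mul(2, c), 9)) = Mul(2, Mul(18, c)) = Mul(36, c))
Function('D')(G) = Mul(Add(7, G), Add(30, G)) (Function('D')(G) = Mul(Add(G, 7), Add(G, 30)) = Mul(Add(7, G), Add(30, G)))
N = Rational(-146273, 264016) (N = Mul(Add(137841, 8432), Pow(Add(Mul(36, -435), -248356), -1)) = Mul(146273, Pow(Add(-15660, -248356), -1)) = Mul(146273, Pow(-264016, -1)) = Mul(146273, Rational(-1, 264016)) = Rational(-146273, 264016) ≈ -0.55403)
Add(Function('D')(332), Mul(-1, N)) = Add(Add(210, Pow(332, 2), Mul(37, 332)), Mul(-1, Rational(-146273, 264016))) = Add(Add(210, 110224, 12284), Rational(146273, 264016)) = Add(122718, Rational(146273, 264016)) = Rational(32399661761, 264016)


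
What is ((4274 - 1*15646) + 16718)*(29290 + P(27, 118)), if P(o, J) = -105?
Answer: 156023010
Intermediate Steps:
((4274 - 1*15646) + 16718)*(29290 + P(27, 118)) = ((4274 - 1*15646) + 16718)*(29290 - 105) = ((4274 - 15646) + 16718)*29185 = (-11372 + 16718)*29185 = 5346*29185 = 156023010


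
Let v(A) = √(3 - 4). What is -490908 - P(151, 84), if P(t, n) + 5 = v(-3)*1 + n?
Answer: -490987 - I ≈ -4.9099e+5 - 1.0*I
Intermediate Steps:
v(A) = I (v(A) = √(-1) = I)
P(t, n) = -5 + I + n (P(t, n) = -5 + (I*1 + n) = -5 + (I + n) = -5 + I + n)
-490908 - P(151, 84) = -490908 - (-5 + I + 84) = -490908 - (79 + I) = -490908 + (-79 - I) = -490987 - I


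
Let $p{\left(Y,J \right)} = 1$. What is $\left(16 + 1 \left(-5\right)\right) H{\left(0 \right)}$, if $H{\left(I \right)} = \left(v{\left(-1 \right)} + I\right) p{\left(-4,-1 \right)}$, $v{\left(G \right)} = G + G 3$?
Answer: $-44$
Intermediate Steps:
$v{\left(G \right)} = 4 G$ ($v{\left(G \right)} = G + 3 G = 4 G$)
$H{\left(I \right)} = -4 + I$ ($H{\left(I \right)} = \left(4 \left(-1\right) + I\right) 1 = \left(-4 + I\right) 1 = -4 + I$)
$\left(16 + 1 \left(-5\right)\right) H{\left(0 \right)} = \left(16 + 1 \left(-5\right)\right) \left(-4 + 0\right) = \left(16 - 5\right) \left(-4\right) = 11 \left(-4\right) = -44$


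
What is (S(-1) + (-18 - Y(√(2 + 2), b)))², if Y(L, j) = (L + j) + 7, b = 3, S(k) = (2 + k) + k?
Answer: 900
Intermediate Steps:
S(k) = 2 + 2*k
Y(L, j) = 7 + L + j
(S(-1) + (-18 - Y(√(2 + 2), b)))² = ((2 + 2*(-1)) + (-18 - (7 + √(2 + 2) + 3)))² = ((2 - 2) + (-18 - (7 + √4 + 3)))² = (0 + (-18 - (7 + 2 + 3)))² = (0 + (-18 - 1*12))² = (0 + (-18 - 12))² = (0 - 30)² = (-30)² = 900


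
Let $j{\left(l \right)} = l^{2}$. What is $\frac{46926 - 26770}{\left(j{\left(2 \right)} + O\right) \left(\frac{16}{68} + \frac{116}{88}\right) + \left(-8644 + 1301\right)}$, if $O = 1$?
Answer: $- \frac{7538344}{2743377} \approx -2.7478$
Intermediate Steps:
$\frac{46926 - 26770}{\left(j{\left(2 \right)} + O\right) \left(\frac{16}{68} + \frac{116}{88}\right) + \left(-8644 + 1301\right)} = \frac{46926 - 26770}{\left(2^{2} + 1\right) \left(\frac{16}{68} + \frac{116}{88}\right) + \left(-8644 + 1301\right)} = \frac{20156}{\left(4 + 1\right) \left(16 \cdot \frac{1}{68} + 116 \cdot \frac{1}{88}\right) - 7343} = \frac{20156}{5 \left(\frac{4}{17} + \frac{29}{22}\right) - 7343} = \frac{20156}{5 \cdot \frac{581}{374} - 7343} = \frac{20156}{\frac{2905}{374} - 7343} = \frac{20156}{- \frac{2743377}{374}} = 20156 \left(- \frac{374}{2743377}\right) = - \frac{7538344}{2743377}$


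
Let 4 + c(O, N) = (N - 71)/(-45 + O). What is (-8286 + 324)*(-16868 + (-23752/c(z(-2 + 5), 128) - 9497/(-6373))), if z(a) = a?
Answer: 15771578340974/159325 ≈ 9.8990e+7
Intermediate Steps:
c(O, N) = -4 + (-71 + N)/(-45 + O) (c(O, N) = -4 + (N - 71)/(-45 + O) = -4 + (-71 + N)/(-45 + O))
(-8286 + 324)*(-16868 + (-23752/c(z(-2 + 5), 128) - 9497/(-6373))) = (-8286 + 324)*(-16868 + (-23752*(-45 + (-2 + 5))/(109 + 128 - 4*(-2 + 5)) - 9497/(-6373))) = -7962*(-16868 + (-23752*(-45 + 3)/(109 + 128 - 4*3) - 9497*(-1/6373))) = -7962*(-16868 + (-23752*(-42/(109 + 128 - 12)) + 9497/6373)) = -7962*(-16868 + (-23752/((-1/42*225)) + 9497/6373)) = -7962*(-16868 + (-23752/(-75/14) + 9497/6373)) = -7962*(-16868 + (-23752*(-14/75) + 9497/6373)) = -7962*(-16868 + (332528/75 + 9497/6373)) = -7962*(-16868 + 2119913219/477975) = -7962*(-5942569081/477975) = 15771578340974/159325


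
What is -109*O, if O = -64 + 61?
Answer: 327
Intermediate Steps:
O = -3
-109*O = -109*(-3) = 327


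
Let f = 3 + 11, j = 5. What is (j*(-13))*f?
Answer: -910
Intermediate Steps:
f = 14
(j*(-13))*f = (5*(-13))*14 = -65*14 = -910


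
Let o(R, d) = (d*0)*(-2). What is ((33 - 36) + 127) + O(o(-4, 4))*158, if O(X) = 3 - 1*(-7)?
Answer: 1704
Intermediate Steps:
o(R, d) = 0 (o(R, d) = 0*(-2) = 0)
O(X) = 10 (O(X) = 3 + 7 = 10)
((33 - 36) + 127) + O(o(-4, 4))*158 = ((33 - 36) + 127) + 10*158 = (-3 + 127) + 1580 = 124 + 1580 = 1704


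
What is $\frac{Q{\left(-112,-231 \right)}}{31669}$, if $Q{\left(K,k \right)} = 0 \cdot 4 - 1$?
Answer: $- \frac{1}{31669} \approx -3.1577 \cdot 10^{-5}$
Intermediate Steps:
$Q{\left(K,k \right)} = -1$ ($Q{\left(K,k \right)} = 0 - 1 = -1$)
$\frac{Q{\left(-112,-231 \right)}}{31669} = - \frac{1}{31669}$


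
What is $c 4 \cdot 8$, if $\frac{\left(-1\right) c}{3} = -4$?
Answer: $384$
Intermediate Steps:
$c = 12$ ($c = \left(-3\right) \left(-4\right) = 12$)
$c 4 \cdot 8 = 12 \cdot 4 \cdot 8 = 48 \cdot 8 = 384$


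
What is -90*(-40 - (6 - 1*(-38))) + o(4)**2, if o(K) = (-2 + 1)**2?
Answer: 7561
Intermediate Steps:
o(K) = 1 (o(K) = (-1)**2 = 1)
-90*(-40 - (6 - 1*(-38))) + o(4)**2 = -90*(-40 - (6 - 1*(-38))) + 1**2 = -90*(-40 - (6 + 38)) + 1 = -90*(-40 - 1*44) + 1 = -90*(-40 - 44) + 1 = -90*(-84) + 1 = 7560 + 1 = 7561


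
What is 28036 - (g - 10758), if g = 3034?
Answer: 35760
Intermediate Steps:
28036 - (g - 10758) = 28036 - (3034 - 10758) = 28036 - 1*(-7724) = 28036 + 7724 = 35760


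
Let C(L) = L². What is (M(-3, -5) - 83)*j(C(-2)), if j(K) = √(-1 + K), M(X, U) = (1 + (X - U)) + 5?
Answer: -75*√3 ≈ -129.90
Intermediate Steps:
M(X, U) = 6 + X - U (M(X, U) = (1 + X - U) + 5 = 6 + X - U)
(M(-3, -5) - 83)*j(C(-2)) = ((6 - 3 - 1*(-5)) - 83)*√(-1 + (-2)²) = ((6 - 3 + 5) - 83)*√(-1 + 4) = (8 - 83)*√3 = -75*√3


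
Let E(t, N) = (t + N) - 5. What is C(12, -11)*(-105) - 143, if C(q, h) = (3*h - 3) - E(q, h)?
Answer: 3217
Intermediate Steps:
E(t, N) = -5 + N + t (E(t, N) = (N + t) - 5 = -5 + N + t)
C(q, h) = 2 - q + 2*h (C(q, h) = (3*h - 3) - (-5 + h + q) = (-3 + 3*h) + (5 - h - q) = 2 - q + 2*h)
C(12, -11)*(-105) - 143 = (2 - 1*12 + 2*(-11))*(-105) - 143 = (2 - 12 - 22)*(-105) - 143 = -32*(-105) - 143 = 3360 - 143 = 3217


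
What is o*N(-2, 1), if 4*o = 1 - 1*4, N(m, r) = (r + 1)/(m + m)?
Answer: 3/8 ≈ 0.37500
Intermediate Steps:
N(m, r) = (1 + r)/(2*m) (N(m, r) = (1 + r)/((2*m)) = (1 + r)*(1/(2*m)) = (1 + r)/(2*m))
o = -3/4 (o = (1 - 1*4)/4 = (1 - 4)/4 = (1/4)*(-3) = -3/4 ≈ -0.75000)
o*N(-2, 1) = -3*(1 + 1)/(8*(-2)) = -3*(-1)*2/(8*2) = -3/4*(-1/2) = 3/8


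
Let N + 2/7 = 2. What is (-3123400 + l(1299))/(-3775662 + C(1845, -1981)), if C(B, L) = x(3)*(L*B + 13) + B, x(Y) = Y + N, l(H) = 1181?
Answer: 21855533/147029475 ≈ 0.14865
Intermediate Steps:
N = 12/7 (N = -2/7 + 2 = 12/7 ≈ 1.7143)
x(Y) = 12/7 + Y (x(Y) = Y + 12/7 = 12/7 + Y)
C(B, L) = 429/7 + B + 33*B*L/7 (C(B, L) = (12/7 + 3)*(L*B + 13) + B = 33*(B*L + 13)/7 + B = 33*(13 + B*L)/7 + B = (429/7 + 33*B*L/7) + B = 429/7 + B + 33*B*L/7)
(-3123400 + l(1299))/(-3775662 + C(1845, -1981)) = (-3123400 + 1181)/(-3775662 + (429/7 + 1845 + (33/7)*1845*(-1981))) = -3122219/(-3775662 + (429/7 + 1845 - 17230455)) = -3122219/(-3775662 - 120599841/7) = -3122219/(-147029475/7) = -3122219*(-7/147029475) = 21855533/147029475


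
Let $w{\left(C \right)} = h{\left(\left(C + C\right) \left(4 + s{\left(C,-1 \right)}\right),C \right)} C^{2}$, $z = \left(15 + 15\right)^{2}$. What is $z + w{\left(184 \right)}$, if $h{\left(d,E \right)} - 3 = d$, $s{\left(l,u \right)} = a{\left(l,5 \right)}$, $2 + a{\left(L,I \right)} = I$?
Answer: $87315524$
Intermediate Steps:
$a{\left(L,I \right)} = -2 + I$
$z = 900$ ($z = 30^{2} = 900$)
$s{\left(l,u \right)} = 3$ ($s{\left(l,u \right)} = -2 + 5 = 3$)
$h{\left(d,E \right)} = 3 + d$
$w{\left(C \right)} = C^{2} \left(3 + 14 C\right)$ ($w{\left(C \right)} = \left(3 + \left(C + C\right) \left(4 + 3\right)\right) C^{2} = \left(3 + 2 C 7\right) C^{2} = \left(3 + 14 C\right) C^{2} = C^{2} \left(3 + 14 C\right)$)
$z + w{\left(184 \right)} = 900 + 184^{2} \left(3 + 14 \cdot 184\right) = 900 + 33856 \left(3 + 2576\right) = 900 + 33856 \cdot 2579 = 900 + 87314624 = 87315524$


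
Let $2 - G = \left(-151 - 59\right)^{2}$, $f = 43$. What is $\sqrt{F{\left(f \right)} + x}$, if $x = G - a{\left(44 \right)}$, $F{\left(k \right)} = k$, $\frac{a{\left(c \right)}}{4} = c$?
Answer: $i \sqrt{44231} \approx 210.31 i$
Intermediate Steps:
$a{\left(c \right)} = 4 c$
$G = -44098$ ($G = 2 - \left(-151 - 59\right)^{2} = 2 - \left(-210\right)^{2} = 2 - 44100 = -44098$)
$x = -44274$ ($x = -44098 - 4 \cdot 44 = -44098 - 176 = -44274$)
$\sqrt{F{\left(f \right)} + x} = \sqrt{43 - 44274} = \sqrt{-44231} = i \sqrt{44231}$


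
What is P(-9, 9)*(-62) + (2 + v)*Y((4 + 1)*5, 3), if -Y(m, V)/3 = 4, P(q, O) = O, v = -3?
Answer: -546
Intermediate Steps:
Y(m, V) = -12 (Y(m, V) = -3*4 = -12)
P(-9, 9)*(-62) + (2 + v)*Y((4 + 1)*5, 3) = 9*(-62) + (2 - 3)*(-12) = -558 - 1*(-12) = -558 + 12 = -546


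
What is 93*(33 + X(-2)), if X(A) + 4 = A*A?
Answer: 3069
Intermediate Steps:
X(A) = -4 + A² (X(A) = -4 + A*A = -4 + A²)
93*(33 + X(-2)) = 93*(33 + (-4 + (-2)²)) = 93*(33 + (-4 + 4)) = 93*(33 + 0) = 93*33 = 3069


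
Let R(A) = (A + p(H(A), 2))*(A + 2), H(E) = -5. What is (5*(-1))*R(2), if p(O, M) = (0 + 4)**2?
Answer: -360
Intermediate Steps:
p(O, M) = 16 (p(O, M) = 4**2 = 16)
R(A) = (2 + A)*(16 + A) (R(A) = (A + 16)*(A + 2) = (16 + A)*(2 + A) = (2 + A)*(16 + A))
(5*(-1))*R(2) = (5*(-1))*(32 + 2**2 + 18*2) = -5*(32 + 4 + 36) = -5*72 = -360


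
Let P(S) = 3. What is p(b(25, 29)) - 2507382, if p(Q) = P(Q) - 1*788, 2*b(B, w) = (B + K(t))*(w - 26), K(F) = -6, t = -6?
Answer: -2508167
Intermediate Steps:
b(B, w) = (-26 + w)*(-6 + B)/2 (b(B, w) = ((B - 6)*(w - 26))/2 = ((-6 + B)*(-26 + w))/2 = ((-26 + w)*(-6 + B))/2 = (-26 + w)*(-6 + B)/2)
p(Q) = -785 (p(Q) = 3 - 1*788 = 3 - 788 = -785)
p(b(25, 29)) - 2507382 = -785 - 2507382 = -2508167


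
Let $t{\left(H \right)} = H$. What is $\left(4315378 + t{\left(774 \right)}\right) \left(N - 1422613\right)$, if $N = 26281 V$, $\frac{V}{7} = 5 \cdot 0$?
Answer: $-6140213945176$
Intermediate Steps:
$V = 0$ ($V = 7 \cdot 5 \cdot 0 = 7 \cdot 0 = 0$)
$N = 0$ ($N = 26281 \cdot 0 = 0$)
$\left(4315378 + t{\left(774 \right)}\right) \left(N - 1422613\right) = \left(4315378 + 774\right) \left(0 - 1422613\right) = 4316152 \left(-1422613\right) = -6140213945176$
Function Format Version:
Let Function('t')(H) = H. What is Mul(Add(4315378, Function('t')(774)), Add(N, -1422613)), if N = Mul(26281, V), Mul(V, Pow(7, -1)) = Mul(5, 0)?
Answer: -6140213945176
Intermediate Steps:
V = 0 (V = Mul(7, Mul(5, 0)) = Mul(7, 0) = 0)
N = 0 (N = Mul(26281, 0) = 0)
Mul(Add(4315378, Function('t')(774)), Add(N, -1422613)) = Mul(Add(4315378, 774), Add(0, -1422613)) = Mul(4316152, -1422613) = -6140213945176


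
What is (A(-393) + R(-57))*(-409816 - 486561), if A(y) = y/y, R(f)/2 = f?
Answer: 101290601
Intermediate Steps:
R(f) = 2*f
A(y) = 1
(A(-393) + R(-57))*(-409816 - 486561) = (1 + 2*(-57))*(-409816 - 486561) = (1 - 114)*(-896377) = -113*(-896377) = 101290601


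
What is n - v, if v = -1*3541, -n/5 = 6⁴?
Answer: -2939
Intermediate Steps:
n = -6480 (n = -5*6⁴ = -5*1296 = -6480)
v = -3541
n - v = -6480 - 1*(-3541) = -6480 + 3541 = -2939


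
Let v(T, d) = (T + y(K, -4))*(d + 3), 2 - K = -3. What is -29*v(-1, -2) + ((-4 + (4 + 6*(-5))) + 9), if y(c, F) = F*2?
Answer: 240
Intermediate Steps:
K = 5 (K = 2 - 1*(-3) = 2 + 3 = 5)
y(c, F) = 2*F
v(T, d) = (-8 + T)*(3 + d) (v(T, d) = (T + 2*(-4))*(d + 3) = (T - 8)*(3 + d) = (-8 + T)*(3 + d))
-29*v(-1, -2) + ((-4 + (4 + 6*(-5))) + 9) = -29*(-24 - 8*(-2) + 3*(-1) - 1*(-2)) + ((-4 + (4 + 6*(-5))) + 9) = -29*(-24 + 16 - 3 + 2) + ((-4 + (4 - 30)) + 9) = -29*(-9) + ((-4 - 26) + 9) = 261 + (-30 + 9) = 261 - 21 = 240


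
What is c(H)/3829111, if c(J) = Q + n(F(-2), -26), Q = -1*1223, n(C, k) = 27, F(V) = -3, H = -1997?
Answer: -92/294547 ≈ -0.00031234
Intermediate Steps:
Q = -1223
c(J) = -1196 (c(J) = -1223 + 27 = -1196)
c(H)/3829111 = -1196/3829111 = -1196*1/3829111 = -92/294547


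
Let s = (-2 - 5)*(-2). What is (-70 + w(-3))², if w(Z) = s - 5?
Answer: 3721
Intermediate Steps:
s = 14 (s = -7*(-2) = 14)
w(Z) = 9 (w(Z) = 14 - 5 = 9)
(-70 + w(-3))² = (-70 + 9)² = (-61)² = 3721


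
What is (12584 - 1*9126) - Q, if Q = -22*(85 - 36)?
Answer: 4536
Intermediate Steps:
Q = -1078 (Q = -22*49 = -1078)
(12584 - 1*9126) - Q = (12584 - 1*9126) - 1*(-1078) = (12584 - 9126) + 1078 = 3458 + 1078 = 4536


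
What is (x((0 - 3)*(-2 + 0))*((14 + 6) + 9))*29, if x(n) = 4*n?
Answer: 20184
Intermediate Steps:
(x((0 - 3)*(-2 + 0))*((14 + 6) + 9))*29 = ((4*((0 - 3)*(-2 + 0)))*((14 + 6) + 9))*29 = ((4*(-3*(-2)))*(20 + 9))*29 = ((4*6)*29)*29 = (24*29)*29 = 696*29 = 20184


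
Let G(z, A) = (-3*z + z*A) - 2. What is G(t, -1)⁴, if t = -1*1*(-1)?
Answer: 1296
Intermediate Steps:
t = 1 (t = -1*(-1) = 1)
G(z, A) = -2 - 3*z + A*z (G(z, A) = (-3*z + A*z) - 2 = -2 - 3*z + A*z)
G(t, -1)⁴ = (-2 - 3*1 - 1*1)⁴ = (-2 - 3 - 1)⁴ = (-6)⁴ = 1296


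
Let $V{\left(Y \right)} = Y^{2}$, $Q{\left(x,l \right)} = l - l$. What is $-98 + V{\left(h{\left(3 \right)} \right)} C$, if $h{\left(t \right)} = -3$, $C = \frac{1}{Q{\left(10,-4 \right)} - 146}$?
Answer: $- \frac{14317}{146} \approx -98.062$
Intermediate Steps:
$Q{\left(x,l \right)} = 0$
$C = - \frac{1}{146}$ ($C = \frac{1}{0 - 146} = \frac{1}{-146} = - \frac{1}{146} \approx -0.0068493$)
$-98 + V{\left(h{\left(3 \right)} \right)} C = -98 + \left(-3\right)^{2} \left(- \frac{1}{146}\right) = -98 + 9 \left(- \frac{1}{146}\right) = -98 - \frac{9}{146} = - \frac{14317}{146}$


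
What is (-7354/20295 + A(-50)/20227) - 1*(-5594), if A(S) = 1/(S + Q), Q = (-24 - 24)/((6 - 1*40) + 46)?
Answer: 13777363274857/2463041790 ≈ 5593.6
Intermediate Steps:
Q = -4 (Q = -48/((6 - 40) + 46) = -48/(-34 + 46) = -48/12 = -48*1/12 = -4)
A(S) = 1/(-4 + S) (A(S) = 1/(S - 4) = 1/(-4 + S))
(-7354/20295 + A(-50)/20227) - 1*(-5594) = (-7354/20295 + 1/(-4 - 50*20227)) - 1*(-5594) = (-7354*1/20295 + (1/20227)/(-54)) + 5594 = (-7354/20295 - 1/54*1/20227) + 5594 = (-7354/20295 - 1/1092258) + 5594 = -892498403/2463041790 + 5594 = 13777363274857/2463041790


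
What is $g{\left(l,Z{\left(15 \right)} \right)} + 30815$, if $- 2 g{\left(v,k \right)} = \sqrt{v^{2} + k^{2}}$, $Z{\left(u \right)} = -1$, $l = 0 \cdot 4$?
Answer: $\frac{61629}{2} \approx 30815.0$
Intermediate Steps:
$l = 0$
$g{\left(v,k \right)} = - \frac{\sqrt{k^{2} + v^{2}}}{2}$ ($g{\left(v,k \right)} = - \frac{\sqrt{v^{2} + k^{2}}}{2} = - \frac{\sqrt{k^{2} + v^{2}}}{2}$)
$g{\left(l,Z{\left(15 \right)} \right)} + 30815 = - \frac{\sqrt{\left(-1\right)^{2} + 0^{2}}}{2} + 30815 = - \frac{\sqrt{1 + 0}}{2} + 30815 = - \frac{\sqrt{1}}{2} + 30815 = \left(- \frac{1}{2}\right) 1 + 30815 = - \frac{1}{2} + 30815 = \frac{61629}{2}$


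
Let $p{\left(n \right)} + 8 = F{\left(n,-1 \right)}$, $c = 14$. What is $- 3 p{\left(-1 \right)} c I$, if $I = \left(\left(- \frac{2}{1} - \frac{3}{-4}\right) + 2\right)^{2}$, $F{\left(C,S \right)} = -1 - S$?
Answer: $189$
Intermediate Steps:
$p{\left(n \right)} = -8$ ($p{\left(n \right)} = -8 - 0 = -8 + \left(-1 + 1\right) = -8 + 0 = -8$)
$I = \frac{9}{16}$ ($I = \left(\left(\left(-2\right) 1 - - \frac{3}{4}\right) + 2\right)^{2} = \left(\left(-2 + \frac{3}{4}\right) + 2\right)^{2} = \left(- \frac{5}{4} + 2\right)^{2} = \left(\frac{3}{4}\right)^{2} = \frac{9}{16} \approx 0.5625$)
$- 3 p{\left(-1 \right)} c I = \left(-3\right) \left(-8\right) 14 \cdot \frac{9}{16} = 24 \cdot 14 \cdot \frac{9}{16} = 336 \cdot \frac{9}{16} = 189$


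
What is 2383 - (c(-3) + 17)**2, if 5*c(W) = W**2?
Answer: 50739/25 ≈ 2029.6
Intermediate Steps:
c(W) = W**2/5
2383 - (c(-3) + 17)**2 = 2383 - ((1/5)*(-3)**2 + 17)**2 = 2383 - ((1/5)*9 + 17)**2 = 2383 - (9/5 + 17)**2 = 2383 - (94/5)**2 = 2383 - 1*8836/25 = 2383 - 8836/25 = 50739/25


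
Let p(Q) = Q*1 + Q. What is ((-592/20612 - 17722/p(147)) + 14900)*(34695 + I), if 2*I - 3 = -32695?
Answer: 206259887158439/757491 ≈ 2.7229e+8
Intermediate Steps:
I = -16346 (I = 3/2 + (1/2)*(-32695) = 3/2 - 32695/2 = -16346)
p(Q) = 2*Q (p(Q) = Q + Q = 2*Q)
((-592/20612 - 17722/p(147)) + 14900)*(34695 + I) = ((-592/20612 - 17722/(2*147)) + 14900)*(34695 - 16346) = ((-592*1/20612 - 17722/294) + 14900)*18349 = ((-148/5153 - 17722*1/294) + 14900)*18349 = ((-148/5153 - 8861/147) + 14900)*18349 = (-45682489/757491 + 14900)*18349 = (11240933411/757491)*18349 = 206259887158439/757491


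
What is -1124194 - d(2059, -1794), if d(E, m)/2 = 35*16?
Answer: -1125314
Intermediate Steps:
d(E, m) = 1120 (d(E, m) = 2*(35*16) = 2*560 = 1120)
-1124194 - d(2059, -1794) = -1124194 - 1*1120 = -1124194 - 1120 = -1125314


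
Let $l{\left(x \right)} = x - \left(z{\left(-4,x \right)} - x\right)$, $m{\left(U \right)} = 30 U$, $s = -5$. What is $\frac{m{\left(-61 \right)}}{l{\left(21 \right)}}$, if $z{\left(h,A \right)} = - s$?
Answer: $- \frac{1830}{37} \approx -49.459$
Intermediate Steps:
$z{\left(h,A \right)} = 5$ ($z{\left(h,A \right)} = \left(-1\right) \left(-5\right) = 5$)
$l{\left(x \right)} = -5 + 2 x$ ($l{\left(x \right)} = x - \left(5 - x\right) = x + \left(-5 + x\right) = -5 + 2 x$)
$\frac{m{\left(-61 \right)}}{l{\left(21 \right)}} = \frac{30 \left(-61\right)}{-5 + 2 \cdot 21} = - \frac{1830}{-5 + 42} = - \frac{1830}{37}$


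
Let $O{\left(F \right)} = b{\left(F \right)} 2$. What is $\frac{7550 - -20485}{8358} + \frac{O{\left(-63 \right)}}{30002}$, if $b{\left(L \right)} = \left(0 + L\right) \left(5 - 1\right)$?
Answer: $\frac{2846577}{852914} \approx 3.3375$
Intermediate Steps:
$b{\left(L \right)} = 4 L$ ($b{\left(L \right)} = L 4 = 4 L$)
$O{\left(F \right)} = 8 F$ ($O{\left(F \right)} = 4 F 2 = 8 F$)
$\frac{7550 - -20485}{8358} + \frac{O{\left(-63 \right)}}{30002} = \frac{7550 - -20485}{8358} + \frac{8 \left(-63\right)}{30002} = \left(7550 + 20485\right) \frac{1}{8358} - \frac{36}{2143} = 28035 \cdot \frac{1}{8358} - \frac{36}{2143} = \frac{1335}{398} - \frac{36}{2143} = \frac{2846577}{852914}$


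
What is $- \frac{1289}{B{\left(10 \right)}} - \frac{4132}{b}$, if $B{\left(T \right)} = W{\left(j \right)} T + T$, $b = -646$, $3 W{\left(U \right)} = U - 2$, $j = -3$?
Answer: $\frac{1290361}{6460} \approx 199.75$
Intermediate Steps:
$W{\left(U \right)} = - \frac{2}{3} + \frac{U}{3}$ ($W{\left(U \right)} = \frac{U - 2}{3} = \frac{-2 + U}{3} = - \frac{2}{3} + \frac{U}{3}$)
$B{\left(T \right)} = - \frac{2 T}{3}$ ($B{\left(T \right)} = \left(- \frac{2}{3} + \frac{1}{3} \left(-3\right)\right) T + T = \left(- \frac{2}{3} - 1\right) T + T = - \frac{5 T}{3} + T = - \frac{2 T}{3}$)
$- \frac{1289}{B{\left(10 \right)}} - \frac{4132}{b} = - \frac{1289}{\left(- \frac{2}{3}\right) 10} - \frac{4132}{-646} = - \frac{1289}{- \frac{20}{3}} - - \frac{2066}{323} = \left(-1289\right) \left(- \frac{3}{20}\right) + \frac{2066}{323} = \frac{3867}{20} + \frac{2066}{323} = \frac{1290361}{6460}$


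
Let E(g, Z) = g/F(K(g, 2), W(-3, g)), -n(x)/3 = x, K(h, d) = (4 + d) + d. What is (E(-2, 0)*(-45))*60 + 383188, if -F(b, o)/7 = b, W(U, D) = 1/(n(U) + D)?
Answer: 2681641/7 ≈ 3.8309e+5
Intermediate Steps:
K(h, d) = 4 + 2*d
n(x) = -3*x
W(U, D) = 1/(D - 3*U) (W(U, D) = 1/(-3*U + D) = 1/(D - 3*U))
F(b, o) = -7*b
E(g, Z) = -g/56 (E(g, Z) = g/((-7*(4 + 2*2))) = g/((-7*(4 + 4))) = g/((-7*8)) = g/(-56) = g*(-1/56) = -g/56)
(E(-2, 0)*(-45))*60 + 383188 = (-1/56*(-2)*(-45))*60 + 383188 = ((1/28)*(-45))*60 + 383188 = -45/28*60 + 383188 = -675/7 + 383188 = 2681641/7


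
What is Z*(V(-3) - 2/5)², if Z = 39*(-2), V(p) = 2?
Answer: -4992/25 ≈ -199.68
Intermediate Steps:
Z = -78
Z*(V(-3) - 2/5)² = -78*(2 - 2/5)² = -78*(2 - 2*⅕)² = -78*(2 - ⅖)² = -78*(8/5)² = -78*64/25 = -4992/25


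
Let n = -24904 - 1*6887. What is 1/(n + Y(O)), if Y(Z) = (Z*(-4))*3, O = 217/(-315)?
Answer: -15/476741 ≈ -3.1464e-5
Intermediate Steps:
O = -31/45 (O = 217*(-1/315) = -31/45 ≈ -0.68889)
Y(Z) = -12*Z (Y(Z) = -4*Z*3 = -12*Z)
n = -31791 (n = -24904 - 6887 = -31791)
1/(n + Y(O)) = 1/(-31791 - 12*(-31/45)) = 1/(-31791 + 124/15) = 1/(-476741/15) = -15/476741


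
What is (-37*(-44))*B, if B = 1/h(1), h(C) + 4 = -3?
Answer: -1628/7 ≈ -232.57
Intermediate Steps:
h(C) = -7 (h(C) = -4 - 3 = -7)
B = -⅐ (B = 1/(-7) = -⅐ ≈ -0.14286)
(-37*(-44))*B = -37*(-44)*(-⅐) = 1628*(-⅐) = -1628/7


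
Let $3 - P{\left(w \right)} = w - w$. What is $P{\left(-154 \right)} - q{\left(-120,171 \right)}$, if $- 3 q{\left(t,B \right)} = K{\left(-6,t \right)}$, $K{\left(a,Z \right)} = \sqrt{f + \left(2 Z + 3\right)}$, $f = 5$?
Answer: $3 + \frac{2 i \sqrt{58}}{3} \approx 3.0 + 5.0772 i$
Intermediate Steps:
$P{\left(w \right)} = 3$ ($P{\left(w \right)} = 3 - \left(w - w\right) = 3 - 0 = 3 + 0 = 3$)
$K{\left(a,Z \right)} = \sqrt{8 + 2 Z}$ ($K{\left(a,Z \right)} = \sqrt{5 + \left(2 Z + 3\right)} = \sqrt{5 + \left(3 + 2 Z\right)} = \sqrt{8 + 2 Z}$)
$q{\left(t,B \right)} = - \frac{\sqrt{8 + 2 t}}{3}$
$P{\left(-154 \right)} - q{\left(-120,171 \right)} = 3 - - \frac{\sqrt{8 + 2 \left(-120\right)}}{3} = 3 - - \frac{\sqrt{8 - 240}}{3} = 3 - - \frac{\sqrt{-232}}{3} = 3 - - \frac{2 i \sqrt{58}}{3} = 3 + \frac{2 i \sqrt{58}}{3}$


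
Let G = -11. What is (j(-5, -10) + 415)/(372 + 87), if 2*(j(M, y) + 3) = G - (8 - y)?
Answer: 265/306 ≈ 0.86601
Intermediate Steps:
j(M, y) = -25/2 + y/2 (j(M, y) = -3 + (-11 - (8 - y))/2 = -3 + (-11 + (-8 + y))/2 = -3 + (-19 + y)/2 = -3 + (-19/2 + y/2) = -25/2 + y/2)
(j(-5, -10) + 415)/(372 + 87) = ((-25/2 + (1/2)*(-10)) + 415)/(372 + 87) = ((-25/2 - 5) + 415)/459 = (-35/2 + 415)*(1/459) = (795/2)*(1/459) = 265/306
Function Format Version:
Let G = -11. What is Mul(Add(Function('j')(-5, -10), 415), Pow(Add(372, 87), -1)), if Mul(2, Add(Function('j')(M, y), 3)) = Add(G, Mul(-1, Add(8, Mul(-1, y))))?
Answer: Rational(265, 306) ≈ 0.86601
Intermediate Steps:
Function('j')(M, y) = Add(Rational(-25, 2), Mul(Rational(1, 2), y)) (Function('j')(M, y) = Add(-3, Mul(Rational(1, 2), Add(-11, Mul(-1, Add(8, Mul(-1, y)))))) = Add(-3, Mul(Rational(1, 2), Add(-11, Add(-8, y)))) = Add(-3, Mul(Rational(1, 2), Add(-19, y))) = Add(-3, Add(Rational(-19, 2), Mul(Rational(1, 2), y))) = Add(Rational(-25, 2), Mul(Rational(1, 2), y)))
Mul(Add(Function('j')(-5, -10), 415), Pow(Add(372, 87), -1)) = Mul(Add(Add(Rational(-25, 2), Mul(Rational(1, 2), -10)), 415), Pow(Add(372, 87), -1)) = Mul(Add(Add(Rational(-25, 2), -5), 415), Pow(459, -1)) = Mul(Add(Rational(-35, 2), 415), Rational(1, 459)) = Mul(Rational(795, 2), Rational(1, 459)) = Rational(265, 306)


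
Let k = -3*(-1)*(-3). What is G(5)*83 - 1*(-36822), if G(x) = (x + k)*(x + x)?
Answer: 33502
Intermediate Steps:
k = -9 (k = 3*(-3) = -9)
G(x) = 2*x*(-9 + x) (G(x) = (x - 9)*(x + x) = (-9 + x)*(2*x) = 2*x*(-9 + x))
G(5)*83 - 1*(-36822) = (2*5*(-9 + 5))*83 - 1*(-36822) = (2*5*(-4))*83 + 36822 = -40*83 + 36822 = -3320 + 36822 = 33502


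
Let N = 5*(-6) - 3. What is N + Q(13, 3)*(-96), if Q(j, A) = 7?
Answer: -705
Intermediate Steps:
N = -33 (N = -30 - 3 = -33)
N + Q(13, 3)*(-96) = -33 + 7*(-96) = -33 - 672 = -705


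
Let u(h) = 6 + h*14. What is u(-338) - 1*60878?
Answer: -65604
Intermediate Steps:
u(h) = 6 + 14*h
u(-338) - 1*60878 = (6 + 14*(-338)) - 1*60878 = (6 - 4732) - 60878 = -4726 - 60878 = -65604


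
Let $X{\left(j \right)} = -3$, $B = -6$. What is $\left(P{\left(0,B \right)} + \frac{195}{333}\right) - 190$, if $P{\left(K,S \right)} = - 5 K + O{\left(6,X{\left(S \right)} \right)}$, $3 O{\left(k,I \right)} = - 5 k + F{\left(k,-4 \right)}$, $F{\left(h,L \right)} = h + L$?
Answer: $- \frac{22061}{111} \approx -198.75$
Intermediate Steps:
$F{\left(h,L \right)} = L + h$
$O{\left(k,I \right)} = - \frac{4}{3} - \frac{4 k}{3}$ ($O{\left(k,I \right)} = \frac{- 5 k + \left(-4 + k\right)}{3} = \frac{-4 - 4 k}{3} = - \frac{4}{3} - \frac{4 k}{3}$)
$P{\left(K,S \right)} = - \frac{28}{3} - 5 K$ ($P{\left(K,S \right)} = - 5 K - \frac{28}{3} = - \frac{28}{3} - 5 K$)
$\left(P{\left(0,B \right)} + \frac{195}{333}\right) - 190 = \left(\left(- \frac{28}{3} - 0\right) + \frac{195}{333}\right) - 190 = \left(\left(- \frac{28}{3} + 0\right) + 195 \cdot \frac{1}{333}\right) - 190 = \left(- \frac{28}{3} + \frac{65}{111}\right) - 190 = - \frac{971}{111} - 190 = - \frac{22061}{111}$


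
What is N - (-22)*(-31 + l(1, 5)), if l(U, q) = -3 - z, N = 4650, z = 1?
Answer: 3880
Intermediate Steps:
l(U, q) = -4 (l(U, q) = -3 - 1*1 = -3 - 1 = -4)
N - (-22)*(-31 + l(1, 5)) = 4650 - (-22)*(-31 - 4) = 4650 - (-22)*(-35) = 4650 - 1*770 = 4650 - 770 = 3880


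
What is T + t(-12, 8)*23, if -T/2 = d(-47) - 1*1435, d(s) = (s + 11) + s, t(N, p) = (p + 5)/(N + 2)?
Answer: 30061/10 ≈ 3006.1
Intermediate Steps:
t(N, p) = (5 + p)/(2 + N)
d(s) = 11 + 2*s (d(s) = (11 + s) + s = 11 + 2*s)
T = 3036 (T = -2*((11 + 2*(-47)) - 1*1435) = -2*((11 - 94) - 1435) = -2*(-83 - 1435) = -2*(-1518) = 3036)
T + t(-12, 8)*23 = 3036 + ((5 + 8)/(2 - 12))*23 = 3036 + (13/(-10))*23 = 3036 - ⅒*13*23 = 3036 - 13/10*23 = 3036 - 299/10 = 30061/10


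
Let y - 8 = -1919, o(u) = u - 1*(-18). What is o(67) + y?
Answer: -1826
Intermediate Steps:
o(u) = 18 + u (o(u) = u + 18 = 18 + u)
y = -1911 (y = 8 - 1919 = -1911)
o(67) + y = (18 + 67) - 1911 = 85 - 1911 = -1826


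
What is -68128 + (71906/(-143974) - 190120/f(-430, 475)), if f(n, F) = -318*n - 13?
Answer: -670572975764543/9842566549 ≈ -68130.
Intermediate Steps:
f(n, F) = -13 - 318*n
-68128 + (71906/(-143974) - 190120/f(-430, 475)) = -68128 + (71906/(-143974) - 190120/(-13 - 318*(-430))) = -68128 + (71906*(-1/143974) - 190120/(-13 + 136740)) = -68128 + (-35953/71987 - 190120/136727) = -68128 - 18601914271/9842566549 = -670572975764543/9842566549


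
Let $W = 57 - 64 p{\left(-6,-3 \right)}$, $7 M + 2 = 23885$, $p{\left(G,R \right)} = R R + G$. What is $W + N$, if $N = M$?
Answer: $\frac{22938}{7} \approx 3276.9$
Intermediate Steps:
$p{\left(G,R \right)} = G + R^{2}$ ($p{\left(G,R \right)} = R^{2} + G = G + R^{2}$)
$M = \frac{23883}{7}$ ($M = - \frac{2}{7} + \frac{1}{7} \cdot 23885 = - \frac{2}{7} + \frac{23885}{7} = \frac{23883}{7} \approx 3411.9$)
$W = -135$ ($W = 57 - 64 \left(-6 + \left(-3\right)^{2}\right) = 57 - 64 \left(-6 + 9\right) = 57 - 192 = -135$)
$N = \frac{23883}{7} \approx 3411.9$
$W + N = -135 + \frac{23883}{7} = \frac{22938}{7}$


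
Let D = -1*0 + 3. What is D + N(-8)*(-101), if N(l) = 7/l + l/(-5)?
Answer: -2809/40 ≈ -70.225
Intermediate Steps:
N(l) = 7/l - l/5 (N(l) = 7/l + l*(-⅕) = 7/l - l/5)
D = 3 (D = 0 + 3 = 3)
D + N(-8)*(-101) = 3 + (7/(-8) - ⅕*(-8))*(-101) = 3 + (7*(-⅛) + 8/5)*(-101) = 3 + (-7/8 + 8/5)*(-101) = 3 + (29/40)*(-101) = 3 - 2929/40 = -2809/40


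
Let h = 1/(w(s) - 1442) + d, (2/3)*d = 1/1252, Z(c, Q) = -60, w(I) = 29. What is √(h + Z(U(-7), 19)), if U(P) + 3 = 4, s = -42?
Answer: I*√20864028772570/589692 ≈ 7.7459*I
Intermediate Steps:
U(P) = 1 (U(P) = -3 + 4 = 1)
d = 3/2504 (d = (3/2)/1252 = (3/2)*(1/1252) = 3/2504 ≈ 0.0011981)
h = 1735/3538152 (h = 1/(29 - 1442) + 3/2504 = 1/(-1413) + 3/2504 = -1/1413 + 3/2504 = 1735/3538152 ≈ 0.00049037)
√(h + Z(U(-7), 19)) = √(1735/3538152 - 60) = √(-212287385/3538152) = I*√20864028772570/589692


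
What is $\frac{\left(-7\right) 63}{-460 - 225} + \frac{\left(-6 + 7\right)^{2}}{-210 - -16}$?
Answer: $\frac{84869}{132890} \approx 0.63864$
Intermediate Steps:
$\frac{\left(-7\right) 63}{-460 - 225} + \frac{\left(-6 + 7\right)^{2}}{-210 - -16} = - \frac{441}{-685} + \frac{1^{2}}{-210 + 16} = \left(-441\right) \left(- \frac{1}{685}\right) + 1 \frac{1}{-194} = \frac{441}{685} + 1 \left(- \frac{1}{194}\right) = \frac{441}{685} - \frac{1}{194} = \frac{84869}{132890}$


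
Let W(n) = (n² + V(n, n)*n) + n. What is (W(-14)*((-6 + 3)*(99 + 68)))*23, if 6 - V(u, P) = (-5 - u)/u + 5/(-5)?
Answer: -864225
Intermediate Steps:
V(u, P) = 7 - (-5 - u)/u (V(u, P) = 6 - ((-5 - u)/u + 5/(-5)) = 6 - ((-5 - u)/u + 5*(-⅕)) = 6 - ((-5 - u)/u - 1) = 6 - (-1 + (-5 - u)/u) = 6 + (1 - (-5 - u)/u) = 7 - (-5 - u)/u)
W(n) = n + n² + n*(8 + 5/n) (W(n) = (n² + (8 + 5/n)*n) + n = (n² + n*(8 + 5/n)) + n = n + n² + n*(8 + 5/n))
(W(-14)*((-6 + 3)*(99 + 68)))*23 = ((5 + (-14)² + 9*(-14))*((-6 + 3)*(99 + 68)))*23 = ((5 + 196 - 126)*(-3*167))*23 = (75*(-501))*23 = -37575*23 = -864225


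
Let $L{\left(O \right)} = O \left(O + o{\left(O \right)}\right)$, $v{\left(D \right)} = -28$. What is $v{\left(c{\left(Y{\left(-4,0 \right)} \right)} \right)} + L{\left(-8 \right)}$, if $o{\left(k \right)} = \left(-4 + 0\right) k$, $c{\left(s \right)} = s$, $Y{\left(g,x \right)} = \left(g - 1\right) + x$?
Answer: $-220$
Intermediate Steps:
$Y{\left(g,x \right)} = -1 + g + x$ ($Y{\left(g,x \right)} = \left(-1 + g\right) + x = -1 + g + x$)
$o{\left(k \right)} = - 4 k$
$L{\left(O \right)} = - 3 O^{2}$ ($L{\left(O \right)} = O \left(O - 4 O\right) = O \left(- 3 O\right) = - 3 O^{2}$)
$v{\left(c{\left(Y{\left(-4,0 \right)} \right)} \right)} + L{\left(-8 \right)} = -28 - 3 \left(-8\right)^{2} = -28 - 192 = -220$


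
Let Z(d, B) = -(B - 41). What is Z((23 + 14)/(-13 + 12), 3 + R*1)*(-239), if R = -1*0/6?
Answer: -9082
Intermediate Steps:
R = 0 (R = 0*(⅙) = 0)
Z(d, B) = 41 - B (Z(d, B) = -(-41 + B) = 41 - B)
Z((23 + 14)/(-13 + 12), 3 + R*1)*(-239) = (41 - (3 + 0*1))*(-239) = (41 - (3 + 0))*(-239) = (41 - 1*3)*(-239) = (41 - 3)*(-239) = 38*(-239) = -9082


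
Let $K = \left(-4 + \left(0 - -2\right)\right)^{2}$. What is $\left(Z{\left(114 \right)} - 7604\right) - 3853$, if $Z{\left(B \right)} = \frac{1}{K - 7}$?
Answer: $- \frac{34372}{3} \approx -11457.0$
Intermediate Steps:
$K = 4$ ($K = \left(-4 + \left(0 + 2\right)\right)^{2} = \left(-4 + 2\right)^{2} = \left(-2\right)^{2} = 4$)
$Z{\left(B \right)} = - \frac{1}{3}$ ($Z{\left(B \right)} = \frac{1}{4 - 7} = \frac{1}{-3} = - \frac{1}{3}$)
$\left(Z{\left(114 \right)} - 7604\right) - 3853 = \left(- \frac{1}{3} - 7604\right) - 3853 = - \frac{22813}{3} - 3853 = - \frac{34372}{3}$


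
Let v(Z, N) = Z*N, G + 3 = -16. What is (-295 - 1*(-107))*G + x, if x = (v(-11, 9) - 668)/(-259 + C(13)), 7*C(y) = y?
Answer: 6434969/1800 ≈ 3575.0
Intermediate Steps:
C(y) = y/7
G = -19 (G = -3 - 16 = -19)
v(Z, N) = N*Z
x = 5369/1800 (x = (9*(-11) - 668)/(-259 + (⅐)*13) = (-99 - 668)/(-259 + 13/7) = -767/(-1800/7) = -767*(-7/1800) = 5369/1800 ≈ 2.9828)
(-295 - 1*(-107))*G + x = (-295 - 1*(-107))*(-19) + 5369/1800 = (-295 + 107)*(-19) + 5369/1800 = -188*(-19) + 5369/1800 = 3572 + 5369/1800 = 6434969/1800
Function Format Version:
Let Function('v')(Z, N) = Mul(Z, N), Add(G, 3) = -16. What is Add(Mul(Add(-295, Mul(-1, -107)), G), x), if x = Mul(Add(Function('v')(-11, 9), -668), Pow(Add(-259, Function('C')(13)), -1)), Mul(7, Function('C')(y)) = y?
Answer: Rational(6434969, 1800) ≈ 3575.0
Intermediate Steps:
Function('C')(y) = Mul(Rational(1, 7), y)
G = -19 (G = Add(-3, -16) = -19)
Function('v')(Z, N) = Mul(N, Z)
x = Rational(5369, 1800) (x = Mul(Add(Mul(9, -11), -668), Pow(Add(-259, Mul(Rational(1, 7), 13)), -1)) = Mul(Add(-99, -668), Pow(Add(-259, Rational(13, 7)), -1)) = Mul(-767, Pow(Rational(-1800, 7), -1)) = Mul(-767, Rational(-7, 1800)) = Rational(5369, 1800) ≈ 2.9828)
Add(Mul(Add(-295, Mul(-1, -107)), G), x) = Add(Mul(Add(-295, Mul(-1, -107)), -19), Rational(5369, 1800)) = Add(Mul(Add(-295, 107), -19), Rational(5369, 1800)) = Add(Mul(-188, -19), Rational(5369, 1800)) = Add(3572, Rational(5369, 1800)) = Rational(6434969, 1800)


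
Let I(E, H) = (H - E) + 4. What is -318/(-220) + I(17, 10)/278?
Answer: 10968/7645 ≈ 1.4347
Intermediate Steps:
I(E, H) = 4 + H - E
-318/(-220) + I(17, 10)/278 = -318/(-220) + (4 + 10 - 1*17)/278 = -318*(-1/220) + (4 + 10 - 17)*(1/278) = 159/110 - 3*1/278 = 159/110 - 3/278 = 10968/7645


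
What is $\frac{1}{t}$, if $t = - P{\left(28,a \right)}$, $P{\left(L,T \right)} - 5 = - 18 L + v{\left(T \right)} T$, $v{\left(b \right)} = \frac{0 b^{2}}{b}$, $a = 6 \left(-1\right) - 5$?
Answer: $\frac{1}{499} \approx 0.002004$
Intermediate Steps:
$a = -11$ ($a = -6 - 5 = -11$)
$v{\left(b \right)} = 0$ ($v{\left(b \right)} = \frac{0}{b} = 0$)
$P{\left(L,T \right)} = 5 - 18 L$ ($P{\left(L,T \right)} = 5 + \left(- 18 L + 0 T\right) = 5 + \left(- 18 L + 0\right) = 5 - 18 L$)
$t = 499$ ($t = - (5 - 504) = \left(-1\right) \left(-499\right) = 499$)
$\frac{1}{t} = \frac{1}{499}$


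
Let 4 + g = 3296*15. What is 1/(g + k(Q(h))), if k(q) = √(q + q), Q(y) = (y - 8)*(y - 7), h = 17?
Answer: 12359/610979479 - 3*√5/1221958958 ≈ 2.0223e-5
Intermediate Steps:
Q(y) = (-8 + y)*(-7 + y)
k(q) = √2*√q (k(q) = √(2*q) = √2*√q)
g = 49436 (g = -4 + 3296*15 = -4 + 49440 = 49436)
1/(g + k(Q(h))) = 1/(49436 + √2*√(56 + 17² - 15*17)) = 1/(49436 + √2*√(56 + 289 - 255)) = 1/(49436 + √2*√90) = 1/(49436 + √2*(3*√10)) = 1/(49436 + 6*√5)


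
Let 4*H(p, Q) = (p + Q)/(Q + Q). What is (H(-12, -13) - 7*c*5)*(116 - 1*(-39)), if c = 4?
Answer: -2252925/104 ≈ -21663.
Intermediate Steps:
H(p, Q) = (Q + p)/(8*Q) (H(p, Q) = ((p + Q)/(Q + Q))/4 = ((Q + p)/((2*Q)))/4 = ((Q + p)*(1/(2*Q)))/4 = ((Q + p)/(2*Q))/4 = (Q + p)/(8*Q))
(H(-12, -13) - 7*c*5)*(116 - 1*(-39)) = ((⅛)*(-13 - 12)/(-13) - 7*4*5)*(116 - 1*(-39)) = ((⅛)*(-1/13)*(-25) - 28*5)*(116 + 39) = (25/104 - 140)*155 = -14535/104*155 = -2252925/104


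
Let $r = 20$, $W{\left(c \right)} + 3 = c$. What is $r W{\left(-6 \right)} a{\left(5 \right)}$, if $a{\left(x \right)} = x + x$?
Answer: $-1800$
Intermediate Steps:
$a{\left(x \right)} = 2 x$
$W{\left(c \right)} = -3 + c$
$r W{\left(-6 \right)} a{\left(5 \right)} = 20 \left(-3 - 6\right) 2 \cdot 5 = 20 \left(-9\right) 10 = \left(-180\right) 10 = -1800$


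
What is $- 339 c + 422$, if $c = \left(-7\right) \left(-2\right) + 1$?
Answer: $-4663$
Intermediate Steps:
$c = 15$ ($c = 14 + 1 = 15$)
$- 339 c + 422 = \left(-339\right) 15 + 422 = -5085 + 422 = -4663$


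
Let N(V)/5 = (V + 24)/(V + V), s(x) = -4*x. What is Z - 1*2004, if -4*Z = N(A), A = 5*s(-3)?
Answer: -16039/8 ≈ -2004.9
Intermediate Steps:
A = 60 (A = 5*(-4*(-3)) = 5*12 = 60)
N(V) = 5*(24 + V)/(2*V) (N(V) = 5*((V + 24)/(V + V)) = 5*((24 + V)/((2*V))) = 5*((24 + V)*(1/(2*V))) = 5*((24 + V)/(2*V)) = 5*(24 + V)/(2*V))
Z = -7/8 (Z = -(5/2 + 60/60)/4 = -(5/2 + 60*(1/60))/4 = -(5/2 + 1)/4 = -¼*7/2 = -7/8 ≈ -0.87500)
Z - 1*2004 = -7/8 - 1*2004 = -7/8 - 2004 = -16039/8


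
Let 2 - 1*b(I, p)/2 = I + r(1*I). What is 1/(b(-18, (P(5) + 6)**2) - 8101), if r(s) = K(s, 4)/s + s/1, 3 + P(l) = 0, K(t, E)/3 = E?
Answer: -3/24071 ≈ -0.00012463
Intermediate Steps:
K(t, E) = 3*E
P(l) = -3 (P(l) = -3 + 0 = -3)
r(s) = s + 12/s (r(s) = (3*4)/s + s/1 = 12/s + s*1 = 12/s + s = s + 12/s)
b(I, p) = 4 - 24/I - 4*I (b(I, p) = 4 - 2*(I + (1*I + 12/((1*I)))) = 4 - 2*(I + (I + 12/I)) = 4 - 2*(2*I + 12/I) = 4 + (-24/I - 4*I) = 4 - 24/I - 4*I)
1/(b(-18, (P(5) + 6)**2) - 8101) = 1/((4 - 24/(-18) - 4*(-18)) - 8101) = 1/((4 - 24*(-1/18) + 72) - 8101) = 1/((4 + 4/3 + 72) - 8101) = 1/(232/3 - 8101) = 1/(-24071/3) = -3/24071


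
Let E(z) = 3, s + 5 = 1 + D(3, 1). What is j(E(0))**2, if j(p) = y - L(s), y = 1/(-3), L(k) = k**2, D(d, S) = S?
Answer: 784/9 ≈ 87.111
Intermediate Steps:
s = -3 (s = -5 + (1 + 1) = -5 + 2 = -3)
y = -1/3 ≈ -0.33333
j(p) = -28/3 (j(p) = -1/3 - 1*(-3)**2 = -1/3 - 1*9 = -1/3 - 9 = -28/3)
j(E(0))**2 = (-28/3)**2 = 784/9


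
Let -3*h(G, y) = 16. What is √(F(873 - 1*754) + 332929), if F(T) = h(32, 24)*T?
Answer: √2990649/3 ≈ 576.45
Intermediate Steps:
h(G, y) = -16/3 (h(G, y) = -⅓*16 = -16/3)
F(T) = -16*T/3
√(F(873 - 1*754) + 332929) = √(-16*(873 - 1*754)/3 + 332929) = √(-16*(873 - 754)/3 + 332929) = √(-16/3*119 + 332929) = √(-1904/3 + 332929) = √(996883/3) = √2990649/3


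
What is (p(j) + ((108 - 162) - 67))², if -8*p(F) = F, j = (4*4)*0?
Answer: 14641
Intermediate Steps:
j = 0 (j = 16*0 = 0)
p(F) = -F/8
(p(j) + ((108 - 162) - 67))² = (-⅛*0 + ((108 - 162) - 67))² = (0 + (-54 - 67))² = (0 - 121)² = (-121)² = 14641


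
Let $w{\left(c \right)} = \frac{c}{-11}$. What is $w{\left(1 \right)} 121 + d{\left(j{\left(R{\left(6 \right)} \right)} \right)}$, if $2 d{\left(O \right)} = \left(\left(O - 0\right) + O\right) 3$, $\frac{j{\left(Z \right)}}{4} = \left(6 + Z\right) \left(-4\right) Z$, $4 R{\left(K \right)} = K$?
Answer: $-551$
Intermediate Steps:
$R{\left(K \right)} = \frac{K}{4}$
$j{\left(Z \right)} = 4 Z \left(-24 - 4 Z\right)$ ($j{\left(Z \right)} = 4 \left(6 + Z\right) \left(-4\right) Z = 4 \left(-24 - 4 Z\right) Z = 4 Z \left(-24 - 4 Z\right)$)
$w{\left(c \right)} = - \frac{c}{11}$ ($w{\left(c \right)} = c \left(- \frac{1}{11}\right) = - \frac{c}{11}$)
$d{\left(O \right)} = 3 O$ ($d{\left(O \right)} = \frac{\left(\left(O - 0\right) + O\right) 3}{2} = \frac{\left(\left(O + 0\right) + O\right) 3}{2} = \frac{\left(O + O\right) 3}{2} = \frac{2 O 3}{2} = \frac{6 O}{2} = 3 O$)
$w{\left(1 \right)} 121 + d{\left(j{\left(R{\left(6 \right)} \right)} \right)} = \left(- \frac{1}{11}\right) 1 \cdot 121 + 3 \left(- 16 \cdot \frac{1}{4} \cdot 6 \left(6 + \frac{1}{4} \cdot 6\right)\right) = \left(- \frac{1}{11}\right) 121 + 3 \left(\left(-16\right) \frac{3}{2} \left(6 + \frac{3}{2}\right)\right) = -11 + 3 \left(\left(-16\right) \frac{3}{2} \cdot \frac{15}{2}\right) = -11 + 3 \left(-180\right) = -11 - 540 = -551$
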